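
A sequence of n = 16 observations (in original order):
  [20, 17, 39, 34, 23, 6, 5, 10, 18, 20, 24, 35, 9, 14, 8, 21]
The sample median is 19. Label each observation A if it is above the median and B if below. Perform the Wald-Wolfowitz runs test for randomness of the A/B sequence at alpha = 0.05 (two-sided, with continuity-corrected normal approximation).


Step 1: Compute median = 19; label A = above, B = below.
Labels in order: ABAAABBBBAAABBBA  (n_A = 8, n_B = 8)
Step 2: Count runs R = 7.
Step 3: Under H0 (random ordering), E[R] = 2*n_A*n_B/(n_A+n_B) + 1 = 2*8*8/16 + 1 = 9.0000.
        Var[R] = 2*n_A*n_B*(2*n_A*n_B - n_A - n_B) / ((n_A+n_B)^2 * (n_A+n_B-1)) = 14336/3840 = 3.7333.
        SD[R] = 1.9322.
Step 4: Continuity-corrected z = (R + 0.5 - E[R]) / SD[R] = (7 + 0.5 - 9.0000) / 1.9322 = -0.7763.
Step 5: Two-sided p-value via normal approximation = 2*(1 - Phi(|z|)) = 0.437558.
Step 6: alpha = 0.05. fail to reject H0.

R = 7, z = -0.7763, p = 0.437558, fail to reject H0.


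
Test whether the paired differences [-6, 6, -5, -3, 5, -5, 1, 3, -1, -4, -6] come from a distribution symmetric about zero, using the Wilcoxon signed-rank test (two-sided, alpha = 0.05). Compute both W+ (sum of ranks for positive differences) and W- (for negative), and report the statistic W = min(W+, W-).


Step 1: Drop any zero differences (none here) and take |d_i|.
|d| = [6, 6, 5, 3, 5, 5, 1, 3, 1, 4, 6]
Step 2: Midrank |d_i| (ties get averaged ranks).
ranks: |6|->10, |6|->10, |5|->7, |3|->3.5, |5|->7, |5|->7, |1|->1.5, |3|->3.5, |1|->1.5, |4|->5, |6|->10
Step 3: Attach original signs; sum ranks with positive sign and with negative sign.
W+ = 10 + 7 + 1.5 + 3.5 = 22
W- = 10 + 7 + 3.5 + 7 + 1.5 + 5 + 10 = 44
(Check: W+ + W- = 66 should equal n(n+1)/2 = 66.)
Step 4: Test statistic W = min(W+, W-) = 22.
Step 5: Ties in |d|, so use the tie-corrected normal approximation.
        E[W] = n(n+1)/4 = 11*12/4 = 33.
        Tie groups: |d|=1 (t=2), |d|=3 (t=2), |d|=5 (t=3), |d|=6 (t=3); sum(t^3 - t) = 60.
        Var[W] = n(n+1)(2n+1)/24 - sum(t^3-t)/48 = 3036/24 - 60/48 = 125.25.
        z = (W - E[W]) / sqrt(Var[W]) = (22 - 33) / 11.1915 = -0.9829.
        Two-sided p = 2*Phi(z) = 0.325663.
Step 6: alpha = 0.05. fail to reject H0.

W+ = 22, W- = 44, W = min = 22, p = 0.325663, fail to reject H0.


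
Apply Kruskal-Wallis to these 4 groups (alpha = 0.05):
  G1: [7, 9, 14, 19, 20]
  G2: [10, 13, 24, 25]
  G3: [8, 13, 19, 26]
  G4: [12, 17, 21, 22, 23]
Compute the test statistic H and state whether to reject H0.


Step 1: Combine all N = 18 observations and assign midranks.
sorted (value, group, rank): (7,G1,1), (8,G3,2), (9,G1,3), (10,G2,4), (12,G4,5), (13,G2,6.5), (13,G3,6.5), (14,G1,8), (17,G4,9), (19,G1,10.5), (19,G3,10.5), (20,G1,12), (21,G4,13), (22,G4,14), (23,G4,15), (24,G2,16), (25,G2,17), (26,G3,18)
Step 2: Sum ranks within each group.
R_1 = 34.5 (n_1 = 5)
R_2 = 43.5 (n_2 = 4)
R_3 = 37 (n_3 = 4)
R_4 = 56 (n_4 = 5)
Step 3: H = 12/(N(N+1)) * sum(R_i^2/n_i) - 3(N+1)
     = 12/(18*19) * (34.5^2/5 + 43.5^2/4 + 37^2/4 + 56^2/5) - 3*19
     = 0.035088 * 1680.56 - 57
     = 1.967105.
Step 4: Ties present; correction factor C = 1 - 12/(18^3 - 18) = 0.997936. Corrected H = 1.967105 / 0.997936 = 1.971174.
Step 5: Under H0, H ~ chi^2(3); p-value = 0.578411.
Step 6: alpha = 0.05. fail to reject H0.

H = 1.9712, df = 3, p = 0.578411, fail to reject H0.


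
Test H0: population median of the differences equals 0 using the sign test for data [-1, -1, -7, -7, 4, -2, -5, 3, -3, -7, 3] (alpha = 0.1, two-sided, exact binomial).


Step 1: Discard zero differences. Original n = 11; n_eff = number of nonzero differences = 11.
Nonzero differences (with sign): -1, -1, -7, -7, +4, -2, -5, +3, -3, -7, +3
Step 2: Count signs: positive = 3, negative = 8.
Step 3: Under H0: P(positive) = 0.5, so the number of positives S ~ Bin(11, 0.5).
Step 4: Two-sided exact p-value = sum of Bin(11,0.5) probabilities at or below the observed probability = 0.226562.
Step 5: alpha = 0.1. fail to reject H0.

n_eff = 11, pos = 3, neg = 8, p = 0.226562, fail to reject H0.


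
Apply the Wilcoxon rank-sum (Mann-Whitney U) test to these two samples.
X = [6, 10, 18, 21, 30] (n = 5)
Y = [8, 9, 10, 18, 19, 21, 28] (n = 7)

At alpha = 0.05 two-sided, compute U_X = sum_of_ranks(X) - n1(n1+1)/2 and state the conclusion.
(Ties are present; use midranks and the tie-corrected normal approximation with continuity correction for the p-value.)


Step 1: Combine and sort all 12 observations; assign midranks.
sorted (value, group): (6,X), (8,Y), (9,Y), (10,X), (10,Y), (18,X), (18,Y), (19,Y), (21,X), (21,Y), (28,Y), (30,X)
ranks: 6->1, 8->2, 9->3, 10->4.5, 10->4.5, 18->6.5, 18->6.5, 19->8, 21->9.5, 21->9.5, 28->11, 30->12
Step 2: Rank sum for X: R1 = 1 + 4.5 + 6.5 + 9.5 + 12 = 33.5.
Step 3: U_X = R1 - n1(n1+1)/2 = 33.5 - 5*6/2 = 33.5 - 15 = 18.5.
       U_Y = n1*n2 - U_X = 35 - 18.5 = 16.5.
Step 4: Ties are present, so use the tie-corrected normal approximation (with continuity correction) for the p-value.
Step 5: p-value = 0.934942; compare to alpha = 0.05. fail to reject H0.

U_X = 18.5, p = 0.934942, fail to reject H0 at alpha = 0.05.


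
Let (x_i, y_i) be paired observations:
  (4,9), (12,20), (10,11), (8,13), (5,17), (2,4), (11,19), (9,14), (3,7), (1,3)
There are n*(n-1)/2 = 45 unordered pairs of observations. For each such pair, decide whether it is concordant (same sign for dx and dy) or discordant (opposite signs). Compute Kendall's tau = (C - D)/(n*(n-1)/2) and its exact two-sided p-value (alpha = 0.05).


Step 1: Enumerate the 45 unordered pairs (i,j) with i<j and classify each by sign(x_j-x_i) * sign(y_j-y_i).
  (1,2):dx=+8,dy=+11->C; (1,3):dx=+6,dy=+2->C; (1,4):dx=+4,dy=+4->C; (1,5):dx=+1,dy=+8->C
  (1,6):dx=-2,dy=-5->C; (1,7):dx=+7,dy=+10->C; (1,8):dx=+5,dy=+5->C; (1,9):dx=-1,dy=-2->C
  (1,10):dx=-3,dy=-6->C; (2,3):dx=-2,dy=-9->C; (2,4):dx=-4,dy=-7->C; (2,5):dx=-7,dy=-3->C
  (2,6):dx=-10,dy=-16->C; (2,7):dx=-1,dy=-1->C; (2,8):dx=-3,dy=-6->C; (2,9):dx=-9,dy=-13->C
  (2,10):dx=-11,dy=-17->C; (3,4):dx=-2,dy=+2->D; (3,5):dx=-5,dy=+6->D; (3,6):dx=-8,dy=-7->C
  (3,7):dx=+1,dy=+8->C; (3,8):dx=-1,dy=+3->D; (3,9):dx=-7,dy=-4->C; (3,10):dx=-9,dy=-8->C
  (4,5):dx=-3,dy=+4->D; (4,6):dx=-6,dy=-9->C; (4,7):dx=+3,dy=+6->C; (4,8):dx=+1,dy=+1->C
  (4,9):dx=-5,dy=-6->C; (4,10):dx=-7,dy=-10->C; (5,6):dx=-3,dy=-13->C; (5,7):dx=+6,dy=+2->C
  (5,8):dx=+4,dy=-3->D; (5,9):dx=-2,dy=-10->C; (5,10):dx=-4,dy=-14->C; (6,7):dx=+9,dy=+15->C
  (6,8):dx=+7,dy=+10->C; (6,9):dx=+1,dy=+3->C; (6,10):dx=-1,dy=-1->C; (7,8):dx=-2,dy=-5->C
  (7,9):dx=-8,dy=-12->C; (7,10):dx=-10,dy=-16->C; (8,9):dx=-6,dy=-7->C; (8,10):dx=-8,dy=-11->C
  (9,10):dx=-2,dy=-4->C
Step 2: C = 40, D = 5, total pairs = 45.
Step 3: tau = (C - D)/(n(n-1)/2) = (40 - 5)/45 = 0.777778.
Step 4: Exact two-sided p-value (enumerate n! = 3628800 permutations of y under H0): p = 0.000946.
Step 5: alpha = 0.05. reject H0.

tau_b = 0.7778 (C=40, D=5), p = 0.000946, reject H0.


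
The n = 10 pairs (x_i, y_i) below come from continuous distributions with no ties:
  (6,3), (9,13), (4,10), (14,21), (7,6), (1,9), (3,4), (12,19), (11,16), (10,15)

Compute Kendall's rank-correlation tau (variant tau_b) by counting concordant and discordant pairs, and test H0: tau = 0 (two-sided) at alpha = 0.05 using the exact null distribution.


Step 1: Enumerate the 45 unordered pairs (i,j) with i<j and classify each by sign(x_j-x_i) * sign(y_j-y_i).
  (1,2):dx=+3,dy=+10->C; (1,3):dx=-2,dy=+7->D; (1,4):dx=+8,dy=+18->C; (1,5):dx=+1,dy=+3->C
  (1,6):dx=-5,dy=+6->D; (1,7):dx=-3,dy=+1->D; (1,8):dx=+6,dy=+16->C; (1,9):dx=+5,dy=+13->C
  (1,10):dx=+4,dy=+12->C; (2,3):dx=-5,dy=-3->C; (2,4):dx=+5,dy=+8->C; (2,5):dx=-2,dy=-7->C
  (2,6):dx=-8,dy=-4->C; (2,7):dx=-6,dy=-9->C; (2,8):dx=+3,dy=+6->C; (2,9):dx=+2,dy=+3->C
  (2,10):dx=+1,dy=+2->C; (3,4):dx=+10,dy=+11->C; (3,5):dx=+3,dy=-4->D; (3,6):dx=-3,dy=-1->C
  (3,7):dx=-1,dy=-6->C; (3,8):dx=+8,dy=+9->C; (3,9):dx=+7,dy=+6->C; (3,10):dx=+6,dy=+5->C
  (4,5):dx=-7,dy=-15->C; (4,6):dx=-13,dy=-12->C; (4,7):dx=-11,dy=-17->C; (4,8):dx=-2,dy=-2->C
  (4,9):dx=-3,dy=-5->C; (4,10):dx=-4,dy=-6->C; (5,6):dx=-6,dy=+3->D; (5,7):dx=-4,dy=-2->C
  (5,8):dx=+5,dy=+13->C; (5,9):dx=+4,dy=+10->C; (5,10):dx=+3,dy=+9->C; (6,7):dx=+2,dy=-5->D
  (6,8):dx=+11,dy=+10->C; (6,9):dx=+10,dy=+7->C; (6,10):dx=+9,dy=+6->C; (7,8):dx=+9,dy=+15->C
  (7,9):dx=+8,dy=+12->C; (7,10):dx=+7,dy=+11->C; (8,9):dx=-1,dy=-3->C; (8,10):dx=-2,dy=-4->C
  (9,10):dx=-1,dy=-1->C
Step 2: C = 39, D = 6, total pairs = 45.
Step 3: tau = (C - D)/(n(n-1)/2) = (39 - 6)/45 = 0.733333.
Step 4: Exact two-sided p-value (enumerate n! = 3628800 permutations of y under H0): p = 0.002213.
Step 5: alpha = 0.05. reject H0.

tau_b = 0.7333 (C=39, D=6), p = 0.002213, reject H0.


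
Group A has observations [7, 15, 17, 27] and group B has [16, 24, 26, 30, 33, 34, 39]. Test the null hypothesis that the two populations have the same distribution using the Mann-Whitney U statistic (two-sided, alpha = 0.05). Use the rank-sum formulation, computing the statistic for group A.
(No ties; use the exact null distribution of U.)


Step 1: Combine and sort all 11 observations; assign midranks.
sorted (value, group): (7,X), (15,X), (16,Y), (17,X), (24,Y), (26,Y), (27,X), (30,Y), (33,Y), (34,Y), (39,Y)
ranks: 7->1, 15->2, 16->3, 17->4, 24->5, 26->6, 27->7, 30->8, 33->9, 34->10, 39->11
Step 2: Rank sum for X: R1 = 1 + 2 + 4 + 7 = 14.
Step 3: U_X = R1 - n1(n1+1)/2 = 14 - 4*5/2 = 14 - 10 = 4.
       U_Y = n1*n2 - U_X = 28 - 4 = 24.
Step 4: No ties, so the exact null distribution of U (based on enumerating the C(11,4) = 330 equally likely rank assignments) gives the two-sided p-value.
Step 5: p-value = 0.072727; compare to alpha = 0.05. fail to reject H0.

U_X = 4, p = 0.072727, fail to reject H0 at alpha = 0.05.


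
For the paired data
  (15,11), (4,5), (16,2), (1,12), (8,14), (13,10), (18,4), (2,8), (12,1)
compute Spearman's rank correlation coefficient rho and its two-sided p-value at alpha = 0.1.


Step 1: Rank x and y separately (midranks; no ties here).
rank(x): 15->7, 4->3, 16->8, 1->1, 8->4, 13->6, 18->9, 2->2, 12->5
rank(y): 11->7, 5->4, 2->2, 12->8, 14->9, 10->6, 4->3, 8->5, 1->1
Step 2: d_i = R_x(i) - R_y(i); compute d_i^2.
  (7-7)^2=0, (3-4)^2=1, (8-2)^2=36, (1-8)^2=49, (4-9)^2=25, (6-6)^2=0, (9-3)^2=36, (2-5)^2=9, (5-1)^2=16
sum(d^2) = 172.
Step 3: rho = 1 - 6*172 / (9*(9^2 - 1)) = 1 - 1032/720 = -0.433333.
Step 4: Under H0, t = rho * sqrt((n-2)/(1-rho^2)) = -1.2721 ~ t(7).
Step 5: Two-sided p-value from the t-distribution with 7 df = 0.243952.
Step 6: alpha = 0.1. fail to reject H0.

rho = -0.4333, p = 0.243952, fail to reject H0 at alpha = 0.1.


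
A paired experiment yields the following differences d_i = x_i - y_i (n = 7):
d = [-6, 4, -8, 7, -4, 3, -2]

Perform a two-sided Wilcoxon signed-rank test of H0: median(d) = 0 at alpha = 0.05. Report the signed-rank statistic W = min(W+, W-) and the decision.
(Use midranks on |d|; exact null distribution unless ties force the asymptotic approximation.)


Step 1: Drop any zero differences (none here) and take |d_i|.
|d| = [6, 4, 8, 7, 4, 3, 2]
Step 2: Midrank |d_i| (ties get averaged ranks).
ranks: |6|->5, |4|->3.5, |8|->7, |7|->6, |4|->3.5, |3|->2, |2|->1
Step 3: Attach original signs; sum ranks with positive sign and with negative sign.
W+ = 3.5 + 6 + 2 = 11.5
W- = 5 + 7 + 3.5 + 1 = 16.5
(Check: W+ + W- = 28 should equal n(n+1)/2 = 28.)
Step 4: Test statistic W = min(W+, W-) = 11.5.
Step 5: Ties in |d|, so use the tie-corrected normal approximation.
        E[W] = n(n+1)/4 = 7*8/4 = 14.
        Tie groups: |d|=4 (t=2); sum(t^3 - t) = 6.
        Var[W] = n(n+1)(2n+1)/24 - sum(t^3-t)/48 = 840/24 - 6/48 = 34.875.
        z = (W - E[W]) / sqrt(Var[W]) = (11.5 - 14) / 5.9055 = -0.4233.
        Two-sided p = 2*Phi(z) = 0.672052.
Step 6: alpha = 0.05. fail to reject H0.

W+ = 11.5, W- = 16.5, W = min = 11.5, p = 0.672052, fail to reject H0.


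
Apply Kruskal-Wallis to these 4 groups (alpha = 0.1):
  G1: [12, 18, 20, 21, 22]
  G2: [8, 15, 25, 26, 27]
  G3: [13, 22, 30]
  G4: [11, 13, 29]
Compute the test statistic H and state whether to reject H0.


Step 1: Combine all N = 16 observations and assign midranks.
sorted (value, group, rank): (8,G2,1), (11,G4,2), (12,G1,3), (13,G3,4.5), (13,G4,4.5), (15,G2,6), (18,G1,7), (20,G1,8), (21,G1,9), (22,G1,10.5), (22,G3,10.5), (25,G2,12), (26,G2,13), (27,G2,14), (29,G4,15), (30,G3,16)
Step 2: Sum ranks within each group.
R_1 = 37.5 (n_1 = 5)
R_2 = 46 (n_2 = 5)
R_3 = 31 (n_3 = 3)
R_4 = 21.5 (n_4 = 3)
Step 3: H = 12/(N(N+1)) * sum(R_i^2/n_i) - 3(N+1)
     = 12/(16*17) * (37.5^2/5 + 46^2/5 + 31^2/3 + 21.5^2/3) - 3*17
     = 0.044118 * 1178.87 - 51
     = 1.008824.
Step 4: Ties present; correction factor C = 1 - 12/(16^3 - 16) = 0.997059. Corrected H = 1.008824 / 0.997059 = 1.011799.
Step 5: Under H0, H ~ chi^2(3); p-value = 0.798397.
Step 6: alpha = 0.1. fail to reject H0.

H = 1.0118, df = 3, p = 0.798397, fail to reject H0.


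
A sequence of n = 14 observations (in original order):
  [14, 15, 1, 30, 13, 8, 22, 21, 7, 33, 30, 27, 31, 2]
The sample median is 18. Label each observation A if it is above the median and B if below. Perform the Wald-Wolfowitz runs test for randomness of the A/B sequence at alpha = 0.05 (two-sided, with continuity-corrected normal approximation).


Step 1: Compute median = 18; label A = above, B = below.
Labels in order: BBBABBAABAAAAB  (n_A = 7, n_B = 7)
Step 2: Count runs R = 7.
Step 3: Under H0 (random ordering), E[R] = 2*n_A*n_B/(n_A+n_B) + 1 = 2*7*7/14 + 1 = 8.0000.
        Var[R] = 2*n_A*n_B*(2*n_A*n_B - n_A - n_B) / ((n_A+n_B)^2 * (n_A+n_B-1)) = 8232/2548 = 3.2308.
        SD[R] = 1.7974.
Step 4: Continuity-corrected z = (R + 0.5 - E[R]) / SD[R] = (7 + 0.5 - 8.0000) / 1.7974 = -0.2782.
Step 5: Two-sided p-value via normal approximation = 2*(1 - Phi(|z|)) = 0.780879.
Step 6: alpha = 0.05. fail to reject H0.

R = 7, z = -0.2782, p = 0.780879, fail to reject H0.


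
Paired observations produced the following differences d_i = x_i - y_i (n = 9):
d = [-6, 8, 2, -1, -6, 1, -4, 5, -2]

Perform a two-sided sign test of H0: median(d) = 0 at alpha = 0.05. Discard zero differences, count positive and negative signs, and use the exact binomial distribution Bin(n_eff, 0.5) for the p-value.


Step 1: Discard zero differences. Original n = 9; n_eff = number of nonzero differences = 9.
Nonzero differences (with sign): -6, +8, +2, -1, -6, +1, -4, +5, -2
Step 2: Count signs: positive = 4, negative = 5.
Step 3: Under H0: P(positive) = 0.5, so the number of positives S ~ Bin(9, 0.5).
Step 4: Two-sided exact p-value = sum of Bin(9,0.5) probabilities at or below the observed probability = 1.000000.
Step 5: alpha = 0.05. fail to reject H0.

n_eff = 9, pos = 4, neg = 5, p = 1.000000, fail to reject H0.


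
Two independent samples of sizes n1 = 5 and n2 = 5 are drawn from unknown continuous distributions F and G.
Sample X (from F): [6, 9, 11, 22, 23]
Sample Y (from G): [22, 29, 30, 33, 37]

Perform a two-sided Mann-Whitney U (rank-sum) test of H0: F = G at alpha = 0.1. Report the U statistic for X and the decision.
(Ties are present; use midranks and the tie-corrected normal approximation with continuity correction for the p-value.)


Step 1: Combine and sort all 10 observations; assign midranks.
sorted (value, group): (6,X), (9,X), (11,X), (22,X), (22,Y), (23,X), (29,Y), (30,Y), (33,Y), (37,Y)
ranks: 6->1, 9->2, 11->3, 22->4.5, 22->4.5, 23->6, 29->7, 30->8, 33->9, 37->10
Step 2: Rank sum for X: R1 = 1 + 2 + 3 + 4.5 + 6 = 16.5.
Step 3: U_X = R1 - n1(n1+1)/2 = 16.5 - 5*6/2 = 16.5 - 15 = 1.5.
       U_Y = n1*n2 - U_X = 25 - 1.5 = 23.5.
Step 4: Ties are present, so use the tie-corrected normal approximation (with continuity correction) for the p-value.
Step 5: p-value = 0.027803; compare to alpha = 0.1. reject H0.

U_X = 1.5, p = 0.027803, reject H0 at alpha = 0.1.


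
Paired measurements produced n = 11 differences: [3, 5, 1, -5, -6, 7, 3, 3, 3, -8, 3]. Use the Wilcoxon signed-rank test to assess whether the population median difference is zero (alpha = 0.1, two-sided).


Step 1: Drop any zero differences (none here) and take |d_i|.
|d| = [3, 5, 1, 5, 6, 7, 3, 3, 3, 8, 3]
Step 2: Midrank |d_i| (ties get averaged ranks).
ranks: |3|->4, |5|->7.5, |1|->1, |5|->7.5, |6|->9, |7|->10, |3|->4, |3|->4, |3|->4, |8|->11, |3|->4
Step 3: Attach original signs; sum ranks with positive sign and with negative sign.
W+ = 4 + 7.5 + 1 + 10 + 4 + 4 + 4 + 4 = 38.5
W- = 7.5 + 9 + 11 = 27.5
(Check: W+ + W- = 66 should equal n(n+1)/2 = 66.)
Step 4: Test statistic W = min(W+, W-) = 27.5.
Step 5: Ties in |d|, so use the tie-corrected normal approximation.
        E[W] = n(n+1)/4 = 11*12/4 = 33.
        Tie groups: |d|=3 (t=5), |d|=5 (t=2); sum(t^3 - t) = 126.
        Var[W] = n(n+1)(2n+1)/24 - sum(t^3-t)/48 = 3036/24 - 126/48 = 123.875.
        z = (W - E[W]) / sqrt(Var[W]) = (27.5 - 33) / 11.1299 = -0.4942.
        Two-sided p = 2*Phi(z) = 0.621191.
Step 6: alpha = 0.1. fail to reject H0.

W+ = 38.5, W- = 27.5, W = min = 27.5, p = 0.621191, fail to reject H0.


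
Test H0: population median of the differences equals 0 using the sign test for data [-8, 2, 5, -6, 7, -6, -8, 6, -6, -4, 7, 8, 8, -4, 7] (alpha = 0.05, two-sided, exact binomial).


Step 1: Discard zero differences. Original n = 15; n_eff = number of nonzero differences = 15.
Nonzero differences (with sign): -8, +2, +5, -6, +7, -6, -8, +6, -6, -4, +7, +8, +8, -4, +7
Step 2: Count signs: positive = 8, negative = 7.
Step 3: Under H0: P(positive) = 0.5, so the number of positives S ~ Bin(15, 0.5).
Step 4: Two-sided exact p-value = sum of Bin(15,0.5) probabilities at or below the observed probability = 1.000000.
Step 5: alpha = 0.05. fail to reject H0.

n_eff = 15, pos = 8, neg = 7, p = 1.000000, fail to reject H0.


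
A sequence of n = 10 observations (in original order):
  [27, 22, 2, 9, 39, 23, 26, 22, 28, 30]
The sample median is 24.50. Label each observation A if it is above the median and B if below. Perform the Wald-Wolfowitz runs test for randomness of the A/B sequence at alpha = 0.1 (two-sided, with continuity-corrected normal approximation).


Step 1: Compute median = 24.50; label A = above, B = below.
Labels in order: ABBBABABAA  (n_A = 5, n_B = 5)
Step 2: Count runs R = 7.
Step 3: Under H0 (random ordering), E[R] = 2*n_A*n_B/(n_A+n_B) + 1 = 2*5*5/10 + 1 = 6.0000.
        Var[R] = 2*n_A*n_B*(2*n_A*n_B - n_A - n_B) / ((n_A+n_B)^2 * (n_A+n_B-1)) = 2000/900 = 2.2222.
        SD[R] = 1.4907.
Step 4: Continuity-corrected z = (R - 0.5 - E[R]) / SD[R] = (7 - 0.5 - 6.0000) / 1.4907 = 0.3354.
Step 5: Two-sided p-value via normal approximation = 2*(1 - Phi(|z|)) = 0.737316.
Step 6: alpha = 0.1. fail to reject H0.

R = 7, z = 0.3354, p = 0.737316, fail to reject H0.


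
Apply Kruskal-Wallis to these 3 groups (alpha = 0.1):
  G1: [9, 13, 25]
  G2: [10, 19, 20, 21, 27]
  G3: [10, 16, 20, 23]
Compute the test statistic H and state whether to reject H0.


Step 1: Combine all N = 12 observations and assign midranks.
sorted (value, group, rank): (9,G1,1), (10,G2,2.5), (10,G3,2.5), (13,G1,4), (16,G3,5), (19,G2,6), (20,G2,7.5), (20,G3,7.5), (21,G2,9), (23,G3,10), (25,G1,11), (27,G2,12)
Step 2: Sum ranks within each group.
R_1 = 16 (n_1 = 3)
R_2 = 37 (n_2 = 5)
R_3 = 25 (n_3 = 4)
Step 3: H = 12/(N(N+1)) * sum(R_i^2/n_i) - 3(N+1)
     = 12/(12*13) * (16^2/3 + 37^2/5 + 25^2/4) - 3*13
     = 0.076923 * 515.383 - 39
     = 0.644872.
Step 4: Ties present; correction factor C = 1 - 12/(12^3 - 12) = 0.993007. Corrected H = 0.644872 / 0.993007 = 0.649413.
Step 5: Under H0, H ~ chi^2(2); p-value = 0.722739.
Step 6: alpha = 0.1. fail to reject H0.

H = 0.6494, df = 2, p = 0.722739, fail to reject H0.


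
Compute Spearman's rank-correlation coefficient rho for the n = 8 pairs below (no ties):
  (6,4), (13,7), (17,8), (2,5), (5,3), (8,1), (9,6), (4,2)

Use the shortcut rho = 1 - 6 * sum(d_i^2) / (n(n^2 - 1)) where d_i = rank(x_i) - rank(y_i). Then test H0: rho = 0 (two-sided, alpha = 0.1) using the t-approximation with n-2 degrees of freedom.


Step 1: Rank x and y separately (midranks; no ties here).
rank(x): 6->4, 13->7, 17->8, 2->1, 5->3, 8->5, 9->6, 4->2
rank(y): 4->4, 7->7, 8->8, 5->5, 3->3, 1->1, 6->6, 2->2
Step 2: d_i = R_x(i) - R_y(i); compute d_i^2.
  (4-4)^2=0, (7-7)^2=0, (8-8)^2=0, (1-5)^2=16, (3-3)^2=0, (5-1)^2=16, (6-6)^2=0, (2-2)^2=0
sum(d^2) = 32.
Step 3: rho = 1 - 6*32 / (8*(8^2 - 1)) = 1 - 192/504 = 0.619048.
Step 4: Under H0, t = rho * sqrt((n-2)/(1-rho^2)) = 1.9308 ~ t(6).
Step 5: Two-sided p-value from the t-distribution with 6 df = 0.101733.
Step 6: alpha = 0.1. fail to reject H0.

rho = 0.6190, p = 0.101733, fail to reject H0 at alpha = 0.1.


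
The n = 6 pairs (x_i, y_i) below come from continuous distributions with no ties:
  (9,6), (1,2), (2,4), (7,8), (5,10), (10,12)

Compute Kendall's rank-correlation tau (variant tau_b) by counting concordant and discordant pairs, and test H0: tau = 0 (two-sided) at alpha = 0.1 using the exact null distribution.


Step 1: Enumerate the 15 unordered pairs (i,j) with i<j and classify each by sign(x_j-x_i) * sign(y_j-y_i).
  (1,2):dx=-8,dy=-4->C; (1,3):dx=-7,dy=-2->C; (1,4):dx=-2,dy=+2->D; (1,5):dx=-4,dy=+4->D
  (1,6):dx=+1,dy=+6->C; (2,3):dx=+1,dy=+2->C; (2,4):dx=+6,dy=+6->C; (2,5):dx=+4,dy=+8->C
  (2,6):dx=+9,dy=+10->C; (3,4):dx=+5,dy=+4->C; (3,5):dx=+3,dy=+6->C; (3,6):dx=+8,dy=+8->C
  (4,5):dx=-2,dy=+2->D; (4,6):dx=+3,dy=+4->C; (5,6):dx=+5,dy=+2->C
Step 2: C = 12, D = 3, total pairs = 15.
Step 3: tau = (C - D)/(n(n-1)/2) = (12 - 3)/15 = 0.600000.
Step 4: Exact two-sided p-value (enumerate n! = 720 permutations of y under H0): p = 0.136111.
Step 5: alpha = 0.1. fail to reject H0.

tau_b = 0.6000 (C=12, D=3), p = 0.136111, fail to reject H0.


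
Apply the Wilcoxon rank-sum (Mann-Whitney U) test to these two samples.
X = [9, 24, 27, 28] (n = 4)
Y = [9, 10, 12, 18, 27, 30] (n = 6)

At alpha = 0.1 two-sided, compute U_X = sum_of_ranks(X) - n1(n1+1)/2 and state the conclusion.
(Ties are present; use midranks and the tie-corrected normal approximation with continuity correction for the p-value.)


Step 1: Combine and sort all 10 observations; assign midranks.
sorted (value, group): (9,X), (9,Y), (10,Y), (12,Y), (18,Y), (24,X), (27,X), (27,Y), (28,X), (30,Y)
ranks: 9->1.5, 9->1.5, 10->3, 12->4, 18->5, 24->6, 27->7.5, 27->7.5, 28->9, 30->10
Step 2: Rank sum for X: R1 = 1.5 + 6 + 7.5 + 9 = 24.
Step 3: U_X = R1 - n1(n1+1)/2 = 24 - 4*5/2 = 24 - 10 = 14.
       U_Y = n1*n2 - U_X = 24 - 14 = 10.
Step 4: Ties are present, so use the tie-corrected normal approximation (with continuity correction) for the p-value.
Step 5: p-value = 0.747637; compare to alpha = 0.1. fail to reject H0.

U_X = 14, p = 0.747637, fail to reject H0 at alpha = 0.1.


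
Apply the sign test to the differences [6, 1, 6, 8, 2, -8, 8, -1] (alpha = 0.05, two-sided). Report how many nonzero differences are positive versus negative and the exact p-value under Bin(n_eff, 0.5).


Step 1: Discard zero differences. Original n = 8; n_eff = number of nonzero differences = 8.
Nonzero differences (with sign): +6, +1, +6, +8, +2, -8, +8, -1
Step 2: Count signs: positive = 6, negative = 2.
Step 3: Under H0: P(positive) = 0.5, so the number of positives S ~ Bin(8, 0.5).
Step 4: Two-sided exact p-value = sum of Bin(8,0.5) probabilities at or below the observed probability = 0.289062.
Step 5: alpha = 0.05. fail to reject H0.

n_eff = 8, pos = 6, neg = 2, p = 0.289062, fail to reject H0.


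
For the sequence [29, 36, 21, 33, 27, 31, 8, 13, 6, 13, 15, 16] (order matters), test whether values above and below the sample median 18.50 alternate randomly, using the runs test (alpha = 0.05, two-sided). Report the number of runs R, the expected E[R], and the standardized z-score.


Step 1: Compute median = 18.50; label A = above, B = below.
Labels in order: AAAAAABBBBBB  (n_A = 6, n_B = 6)
Step 2: Count runs R = 2.
Step 3: Under H0 (random ordering), E[R] = 2*n_A*n_B/(n_A+n_B) + 1 = 2*6*6/12 + 1 = 7.0000.
        Var[R] = 2*n_A*n_B*(2*n_A*n_B - n_A - n_B) / ((n_A+n_B)^2 * (n_A+n_B-1)) = 4320/1584 = 2.7273.
        SD[R] = 1.6514.
Step 4: Continuity-corrected z = (R + 0.5 - E[R]) / SD[R] = (2 + 0.5 - 7.0000) / 1.6514 = -2.7249.
Step 5: Two-sided p-value via normal approximation = 2*(1 - Phi(|z|)) = 0.006432.
Step 6: alpha = 0.05. reject H0.

R = 2, z = -2.7249, p = 0.006432, reject H0.


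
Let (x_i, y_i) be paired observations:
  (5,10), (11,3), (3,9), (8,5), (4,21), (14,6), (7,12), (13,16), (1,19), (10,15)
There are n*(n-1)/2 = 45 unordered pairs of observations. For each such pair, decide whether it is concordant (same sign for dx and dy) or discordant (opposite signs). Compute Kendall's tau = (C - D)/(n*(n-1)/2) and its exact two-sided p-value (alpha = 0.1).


Step 1: Enumerate the 45 unordered pairs (i,j) with i<j and classify each by sign(x_j-x_i) * sign(y_j-y_i).
  (1,2):dx=+6,dy=-7->D; (1,3):dx=-2,dy=-1->C; (1,4):dx=+3,dy=-5->D; (1,5):dx=-1,dy=+11->D
  (1,6):dx=+9,dy=-4->D; (1,7):dx=+2,dy=+2->C; (1,8):dx=+8,dy=+6->C; (1,9):dx=-4,dy=+9->D
  (1,10):dx=+5,dy=+5->C; (2,3):dx=-8,dy=+6->D; (2,4):dx=-3,dy=+2->D; (2,5):dx=-7,dy=+18->D
  (2,6):dx=+3,dy=+3->C; (2,7):dx=-4,dy=+9->D; (2,8):dx=+2,dy=+13->C; (2,9):dx=-10,dy=+16->D
  (2,10):dx=-1,dy=+12->D; (3,4):dx=+5,dy=-4->D; (3,5):dx=+1,dy=+12->C; (3,6):dx=+11,dy=-3->D
  (3,7):dx=+4,dy=+3->C; (3,8):dx=+10,dy=+7->C; (3,9):dx=-2,dy=+10->D; (3,10):dx=+7,dy=+6->C
  (4,5):dx=-4,dy=+16->D; (4,6):dx=+6,dy=+1->C; (4,7):dx=-1,dy=+7->D; (4,8):dx=+5,dy=+11->C
  (4,9):dx=-7,dy=+14->D; (4,10):dx=+2,dy=+10->C; (5,6):dx=+10,dy=-15->D; (5,7):dx=+3,dy=-9->D
  (5,8):dx=+9,dy=-5->D; (5,9):dx=-3,dy=-2->C; (5,10):dx=+6,dy=-6->D; (6,7):dx=-7,dy=+6->D
  (6,8):dx=-1,dy=+10->D; (6,9):dx=-13,dy=+13->D; (6,10):dx=-4,dy=+9->D; (7,8):dx=+6,dy=+4->C
  (7,9):dx=-6,dy=+7->D; (7,10):dx=+3,dy=+3->C; (8,9):dx=-12,dy=+3->D; (8,10):dx=-3,dy=-1->C
  (9,10):dx=+9,dy=-4->D
Step 2: C = 17, D = 28, total pairs = 45.
Step 3: tau = (C - D)/(n(n-1)/2) = (17 - 28)/45 = -0.244444.
Step 4: Exact two-sided p-value (enumerate n! = 3628800 permutations of y under H0): p = 0.380720.
Step 5: alpha = 0.1. fail to reject H0.

tau_b = -0.2444 (C=17, D=28), p = 0.380720, fail to reject H0.


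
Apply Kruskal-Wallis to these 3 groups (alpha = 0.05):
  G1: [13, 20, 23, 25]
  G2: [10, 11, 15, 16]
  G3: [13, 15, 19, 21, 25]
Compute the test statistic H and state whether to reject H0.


Step 1: Combine all N = 13 observations and assign midranks.
sorted (value, group, rank): (10,G2,1), (11,G2,2), (13,G1,3.5), (13,G3,3.5), (15,G2,5.5), (15,G3,5.5), (16,G2,7), (19,G3,8), (20,G1,9), (21,G3,10), (23,G1,11), (25,G1,12.5), (25,G3,12.5)
Step 2: Sum ranks within each group.
R_1 = 36 (n_1 = 4)
R_2 = 15.5 (n_2 = 4)
R_3 = 39.5 (n_3 = 5)
Step 3: H = 12/(N(N+1)) * sum(R_i^2/n_i) - 3(N+1)
     = 12/(13*14) * (36^2/4 + 15.5^2/4 + 39.5^2/5) - 3*14
     = 0.065934 * 696.112 - 42
     = 3.897527.
Step 4: Ties present; correction factor C = 1 - 18/(13^3 - 13) = 0.991758. Corrected H = 3.897527 / 0.991758 = 3.929917.
Step 5: Under H0, H ~ chi^2(2); p-value = 0.140162.
Step 6: alpha = 0.05. fail to reject H0.

H = 3.9299, df = 2, p = 0.140162, fail to reject H0.


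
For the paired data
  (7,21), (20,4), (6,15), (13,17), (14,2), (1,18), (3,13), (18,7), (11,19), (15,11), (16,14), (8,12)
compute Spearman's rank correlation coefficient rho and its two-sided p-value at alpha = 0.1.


Step 1: Rank x and y separately (midranks; no ties here).
rank(x): 7->4, 20->12, 6->3, 13->7, 14->8, 1->1, 3->2, 18->11, 11->6, 15->9, 16->10, 8->5
rank(y): 21->12, 4->2, 15->8, 17->9, 2->1, 18->10, 13->6, 7->3, 19->11, 11->4, 14->7, 12->5
Step 2: d_i = R_x(i) - R_y(i); compute d_i^2.
  (4-12)^2=64, (12-2)^2=100, (3-8)^2=25, (7-9)^2=4, (8-1)^2=49, (1-10)^2=81, (2-6)^2=16, (11-3)^2=64, (6-11)^2=25, (9-4)^2=25, (10-7)^2=9, (5-5)^2=0
sum(d^2) = 462.
Step 3: rho = 1 - 6*462 / (12*(12^2 - 1)) = 1 - 2772/1716 = -0.615385.
Step 4: Under H0, t = rho * sqrt((n-2)/(1-rho^2)) = -2.4689 ~ t(10).
Step 5: Two-sided p-value from the t-distribution with 10 df = 0.033170.
Step 6: alpha = 0.1. reject H0.

rho = -0.6154, p = 0.033170, reject H0 at alpha = 0.1.


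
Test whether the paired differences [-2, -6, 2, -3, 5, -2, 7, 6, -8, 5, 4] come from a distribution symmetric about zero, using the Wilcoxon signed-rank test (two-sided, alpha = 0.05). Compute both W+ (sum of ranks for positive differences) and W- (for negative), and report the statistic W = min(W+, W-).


Step 1: Drop any zero differences (none here) and take |d_i|.
|d| = [2, 6, 2, 3, 5, 2, 7, 6, 8, 5, 4]
Step 2: Midrank |d_i| (ties get averaged ranks).
ranks: |2|->2, |6|->8.5, |2|->2, |3|->4, |5|->6.5, |2|->2, |7|->10, |6|->8.5, |8|->11, |5|->6.5, |4|->5
Step 3: Attach original signs; sum ranks with positive sign and with negative sign.
W+ = 2 + 6.5 + 10 + 8.5 + 6.5 + 5 = 38.5
W- = 2 + 8.5 + 4 + 2 + 11 = 27.5
(Check: W+ + W- = 66 should equal n(n+1)/2 = 66.)
Step 4: Test statistic W = min(W+, W-) = 27.5.
Step 5: Ties in |d|, so use the tie-corrected normal approximation.
        E[W] = n(n+1)/4 = 11*12/4 = 33.
        Tie groups: |d|=2 (t=3), |d|=5 (t=2), |d|=6 (t=2); sum(t^3 - t) = 36.
        Var[W] = n(n+1)(2n+1)/24 - sum(t^3-t)/48 = 3036/24 - 36/48 = 125.75.
        z = (W - E[W]) / sqrt(Var[W]) = (27.5 - 33) / 11.2138 = -0.4905.
        Two-sided p = 2*Phi(z) = 0.623804.
Step 6: alpha = 0.05. fail to reject H0.

W+ = 38.5, W- = 27.5, W = min = 27.5, p = 0.623804, fail to reject H0.


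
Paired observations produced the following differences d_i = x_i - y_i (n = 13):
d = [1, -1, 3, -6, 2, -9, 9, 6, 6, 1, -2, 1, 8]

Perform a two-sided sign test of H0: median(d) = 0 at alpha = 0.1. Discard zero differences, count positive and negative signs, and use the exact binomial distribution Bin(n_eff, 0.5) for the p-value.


Step 1: Discard zero differences. Original n = 13; n_eff = number of nonzero differences = 13.
Nonzero differences (with sign): +1, -1, +3, -6, +2, -9, +9, +6, +6, +1, -2, +1, +8
Step 2: Count signs: positive = 9, negative = 4.
Step 3: Under H0: P(positive) = 0.5, so the number of positives S ~ Bin(13, 0.5).
Step 4: Two-sided exact p-value = sum of Bin(13,0.5) probabilities at or below the observed probability = 0.266846.
Step 5: alpha = 0.1. fail to reject H0.

n_eff = 13, pos = 9, neg = 4, p = 0.266846, fail to reject H0.


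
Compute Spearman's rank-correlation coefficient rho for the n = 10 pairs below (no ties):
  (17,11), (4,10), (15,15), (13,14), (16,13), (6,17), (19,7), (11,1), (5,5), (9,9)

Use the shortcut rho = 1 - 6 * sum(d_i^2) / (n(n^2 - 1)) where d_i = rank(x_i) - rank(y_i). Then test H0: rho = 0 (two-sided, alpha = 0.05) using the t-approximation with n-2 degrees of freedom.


Step 1: Rank x and y separately (midranks; no ties here).
rank(x): 17->9, 4->1, 15->7, 13->6, 16->8, 6->3, 19->10, 11->5, 5->2, 9->4
rank(y): 11->6, 10->5, 15->9, 14->8, 13->7, 17->10, 7->3, 1->1, 5->2, 9->4
Step 2: d_i = R_x(i) - R_y(i); compute d_i^2.
  (9-6)^2=9, (1-5)^2=16, (7-9)^2=4, (6-8)^2=4, (8-7)^2=1, (3-10)^2=49, (10-3)^2=49, (5-1)^2=16, (2-2)^2=0, (4-4)^2=0
sum(d^2) = 148.
Step 3: rho = 1 - 6*148 / (10*(10^2 - 1)) = 1 - 888/990 = 0.103030.
Step 4: Under H0, t = rho * sqrt((n-2)/(1-rho^2)) = 0.2930 ~ t(8).
Step 5: Two-sided p-value from the t-distribution with 8 df = 0.776998.
Step 6: alpha = 0.05. fail to reject H0.

rho = 0.1030, p = 0.776998, fail to reject H0 at alpha = 0.05.


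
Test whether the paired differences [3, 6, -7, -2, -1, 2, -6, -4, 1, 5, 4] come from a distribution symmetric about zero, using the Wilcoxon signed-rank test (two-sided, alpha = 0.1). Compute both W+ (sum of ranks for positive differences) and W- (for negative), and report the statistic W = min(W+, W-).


Step 1: Drop any zero differences (none here) and take |d_i|.
|d| = [3, 6, 7, 2, 1, 2, 6, 4, 1, 5, 4]
Step 2: Midrank |d_i| (ties get averaged ranks).
ranks: |3|->5, |6|->9.5, |7|->11, |2|->3.5, |1|->1.5, |2|->3.5, |6|->9.5, |4|->6.5, |1|->1.5, |5|->8, |4|->6.5
Step 3: Attach original signs; sum ranks with positive sign and with negative sign.
W+ = 5 + 9.5 + 3.5 + 1.5 + 8 + 6.5 = 34
W- = 11 + 3.5 + 1.5 + 9.5 + 6.5 = 32
(Check: W+ + W- = 66 should equal n(n+1)/2 = 66.)
Step 4: Test statistic W = min(W+, W-) = 32.
Step 5: Ties in |d|, so use the tie-corrected normal approximation.
        E[W] = n(n+1)/4 = 11*12/4 = 33.
        Tie groups: |d|=1 (t=2), |d|=2 (t=2), |d|=4 (t=2), |d|=6 (t=2); sum(t^3 - t) = 24.
        Var[W] = n(n+1)(2n+1)/24 - sum(t^3-t)/48 = 3036/24 - 24/48 = 126.
        z = (W - E[W]) / sqrt(Var[W]) = (32 - 33) / 11.2250 = -0.0891.
        Two-sided p = 2*Phi(z) = 0.929013.
Step 6: alpha = 0.1. fail to reject H0.

W+ = 34, W- = 32, W = min = 32, p = 0.929013, fail to reject H0.


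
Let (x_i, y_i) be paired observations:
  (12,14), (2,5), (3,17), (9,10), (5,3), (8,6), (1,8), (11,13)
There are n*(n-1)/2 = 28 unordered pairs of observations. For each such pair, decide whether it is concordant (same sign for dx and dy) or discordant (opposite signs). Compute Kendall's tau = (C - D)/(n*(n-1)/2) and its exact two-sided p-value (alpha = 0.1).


Step 1: Enumerate the 28 unordered pairs (i,j) with i<j and classify each by sign(x_j-x_i) * sign(y_j-y_i).
  (1,2):dx=-10,dy=-9->C; (1,3):dx=-9,dy=+3->D; (1,4):dx=-3,dy=-4->C; (1,5):dx=-7,dy=-11->C
  (1,6):dx=-4,dy=-8->C; (1,7):dx=-11,dy=-6->C; (1,8):dx=-1,dy=-1->C; (2,3):dx=+1,dy=+12->C
  (2,4):dx=+7,dy=+5->C; (2,5):dx=+3,dy=-2->D; (2,6):dx=+6,dy=+1->C; (2,7):dx=-1,dy=+3->D
  (2,8):dx=+9,dy=+8->C; (3,4):dx=+6,dy=-7->D; (3,5):dx=+2,dy=-14->D; (3,6):dx=+5,dy=-11->D
  (3,7):dx=-2,dy=-9->C; (3,8):dx=+8,dy=-4->D; (4,5):dx=-4,dy=-7->C; (4,6):dx=-1,dy=-4->C
  (4,7):dx=-8,dy=-2->C; (4,8):dx=+2,dy=+3->C; (5,6):dx=+3,dy=+3->C; (5,7):dx=-4,dy=+5->D
  (5,8):dx=+6,dy=+10->C; (6,7):dx=-7,dy=+2->D; (6,8):dx=+3,dy=+7->C; (7,8):dx=+10,dy=+5->C
Step 2: C = 19, D = 9, total pairs = 28.
Step 3: tau = (C - D)/(n(n-1)/2) = (19 - 9)/28 = 0.357143.
Step 4: Exact two-sided p-value (enumerate n! = 40320 permutations of y under H0): p = 0.275099.
Step 5: alpha = 0.1. fail to reject H0.

tau_b = 0.3571 (C=19, D=9), p = 0.275099, fail to reject H0.


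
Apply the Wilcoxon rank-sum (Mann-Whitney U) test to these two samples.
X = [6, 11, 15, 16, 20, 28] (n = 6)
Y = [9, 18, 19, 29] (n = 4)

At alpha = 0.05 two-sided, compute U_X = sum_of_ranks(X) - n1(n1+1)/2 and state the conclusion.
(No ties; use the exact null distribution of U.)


Step 1: Combine and sort all 10 observations; assign midranks.
sorted (value, group): (6,X), (9,Y), (11,X), (15,X), (16,X), (18,Y), (19,Y), (20,X), (28,X), (29,Y)
ranks: 6->1, 9->2, 11->3, 15->4, 16->5, 18->6, 19->7, 20->8, 28->9, 29->10
Step 2: Rank sum for X: R1 = 1 + 3 + 4 + 5 + 8 + 9 = 30.
Step 3: U_X = R1 - n1(n1+1)/2 = 30 - 6*7/2 = 30 - 21 = 9.
       U_Y = n1*n2 - U_X = 24 - 9 = 15.
Step 4: No ties, so the exact null distribution of U (based on enumerating the C(10,6) = 210 equally likely rank assignments) gives the two-sided p-value.
Step 5: p-value = 0.609524; compare to alpha = 0.05. fail to reject H0.

U_X = 9, p = 0.609524, fail to reject H0 at alpha = 0.05.


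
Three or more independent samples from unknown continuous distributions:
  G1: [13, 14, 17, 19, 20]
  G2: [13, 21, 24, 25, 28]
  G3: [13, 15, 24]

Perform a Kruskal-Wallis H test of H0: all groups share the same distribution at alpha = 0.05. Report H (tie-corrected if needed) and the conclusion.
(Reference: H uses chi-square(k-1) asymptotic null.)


Step 1: Combine all N = 13 observations and assign midranks.
sorted (value, group, rank): (13,G1,2), (13,G2,2), (13,G3,2), (14,G1,4), (15,G3,5), (17,G1,6), (19,G1,7), (20,G1,8), (21,G2,9), (24,G2,10.5), (24,G3,10.5), (25,G2,12), (28,G2,13)
Step 2: Sum ranks within each group.
R_1 = 27 (n_1 = 5)
R_2 = 46.5 (n_2 = 5)
R_3 = 17.5 (n_3 = 3)
Step 3: H = 12/(N(N+1)) * sum(R_i^2/n_i) - 3(N+1)
     = 12/(13*14) * (27^2/5 + 46.5^2/5 + 17.5^2/3) - 3*14
     = 0.065934 * 680.333 - 42
     = 2.857143.
Step 4: Ties present; correction factor C = 1 - 30/(13^3 - 13) = 0.986264. Corrected H = 2.857143 / 0.986264 = 2.896936.
Step 5: Under H0, H ~ chi^2(2); p-value = 0.234930.
Step 6: alpha = 0.05. fail to reject H0.

H = 2.8969, df = 2, p = 0.234930, fail to reject H0.


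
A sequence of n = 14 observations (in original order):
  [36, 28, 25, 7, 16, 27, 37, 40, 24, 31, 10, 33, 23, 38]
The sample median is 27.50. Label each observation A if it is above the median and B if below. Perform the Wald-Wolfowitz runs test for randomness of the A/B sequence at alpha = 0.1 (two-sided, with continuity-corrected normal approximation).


Step 1: Compute median = 27.50; label A = above, B = below.
Labels in order: AABBBBAABABABA  (n_A = 7, n_B = 7)
Step 2: Count runs R = 9.
Step 3: Under H0 (random ordering), E[R] = 2*n_A*n_B/(n_A+n_B) + 1 = 2*7*7/14 + 1 = 8.0000.
        Var[R] = 2*n_A*n_B*(2*n_A*n_B - n_A - n_B) / ((n_A+n_B)^2 * (n_A+n_B-1)) = 8232/2548 = 3.2308.
        SD[R] = 1.7974.
Step 4: Continuity-corrected z = (R - 0.5 - E[R]) / SD[R] = (9 - 0.5 - 8.0000) / 1.7974 = 0.2782.
Step 5: Two-sided p-value via normal approximation = 2*(1 - Phi(|z|)) = 0.780879.
Step 6: alpha = 0.1. fail to reject H0.

R = 9, z = 0.2782, p = 0.780879, fail to reject H0.


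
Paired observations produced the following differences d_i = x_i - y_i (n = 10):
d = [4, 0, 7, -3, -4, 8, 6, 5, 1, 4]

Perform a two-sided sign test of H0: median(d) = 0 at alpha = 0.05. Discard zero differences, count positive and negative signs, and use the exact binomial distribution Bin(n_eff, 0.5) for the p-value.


Step 1: Discard zero differences. Original n = 10; n_eff = number of nonzero differences = 9.
Nonzero differences (with sign): +4, +7, -3, -4, +8, +6, +5, +1, +4
Step 2: Count signs: positive = 7, negative = 2.
Step 3: Under H0: P(positive) = 0.5, so the number of positives S ~ Bin(9, 0.5).
Step 4: Two-sided exact p-value = sum of Bin(9,0.5) probabilities at or below the observed probability = 0.179688.
Step 5: alpha = 0.05. fail to reject H0.

n_eff = 9, pos = 7, neg = 2, p = 0.179688, fail to reject H0.


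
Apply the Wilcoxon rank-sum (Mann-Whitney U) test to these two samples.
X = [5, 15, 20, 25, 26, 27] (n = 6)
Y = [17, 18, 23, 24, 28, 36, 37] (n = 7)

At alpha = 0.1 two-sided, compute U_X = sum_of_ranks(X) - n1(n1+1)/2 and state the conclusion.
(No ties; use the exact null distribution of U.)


Step 1: Combine and sort all 13 observations; assign midranks.
sorted (value, group): (5,X), (15,X), (17,Y), (18,Y), (20,X), (23,Y), (24,Y), (25,X), (26,X), (27,X), (28,Y), (36,Y), (37,Y)
ranks: 5->1, 15->2, 17->3, 18->4, 20->5, 23->6, 24->7, 25->8, 26->9, 27->10, 28->11, 36->12, 37->13
Step 2: Rank sum for X: R1 = 1 + 2 + 5 + 8 + 9 + 10 = 35.
Step 3: U_X = R1 - n1(n1+1)/2 = 35 - 6*7/2 = 35 - 21 = 14.
       U_Y = n1*n2 - U_X = 42 - 14 = 28.
Step 4: No ties, so the exact null distribution of U (based on enumerating the C(13,6) = 1716 equally likely rank assignments) gives the two-sided p-value.
Step 5: p-value = 0.365967; compare to alpha = 0.1. fail to reject H0.

U_X = 14, p = 0.365967, fail to reject H0 at alpha = 0.1.


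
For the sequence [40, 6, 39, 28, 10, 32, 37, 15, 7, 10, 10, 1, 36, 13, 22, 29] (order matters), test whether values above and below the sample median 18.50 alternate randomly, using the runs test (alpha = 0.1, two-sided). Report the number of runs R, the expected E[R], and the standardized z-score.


Step 1: Compute median = 18.50; label A = above, B = below.
Labels in order: ABAABAABBBBBABAA  (n_A = 8, n_B = 8)
Step 2: Count runs R = 9.
Step 3: Under H0 (random ordering), E[R] = 2*n_A*n_B/(n_A+n_B) + 1 = 2*8*8/16 + 1 = 9.0000.
        Var[R] = 2*n_A*n_B*(2*n_A*n_B - n_A - n_B) / ((n_A+n_B)^2 * (n_A+n_B-1)) = 14336/3840 = 3.7333.
        SD[R] = 1.9322.
Step 4: R = E[R], so z = 0 with no continuity correction.
Step 5: Two-sided p-value via normal approximation = 2*(1 - Phi(|z|)) = 1.000000.
Step 6: alpha = 0.1. fail to reject H0.

R = 9, z = 0.0000, p = 1.000000, fail to reject H0.


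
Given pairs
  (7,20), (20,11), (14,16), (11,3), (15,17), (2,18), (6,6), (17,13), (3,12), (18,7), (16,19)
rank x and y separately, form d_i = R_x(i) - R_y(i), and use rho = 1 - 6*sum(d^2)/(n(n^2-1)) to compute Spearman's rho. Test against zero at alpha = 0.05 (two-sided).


Step 1: Rank x and y separately (midranks; no ties here).
rank(x): 7->4, 20->11, 14->6, 11->5, 15->7, 2->1, 6->3, 17->9, 3->2, 18->10, 16->8
rank(y): 20->11, 11->4, 16->7, 3->1, 17->8, 18->9, 6->2, 13->6, 12->5, 7->3, 19->10
Step 2: d_i = R_x(i) - R_y(i); compute d_i^2.
  (4-11)^2=49, (11-4)^2=49, (6-7)^2=1, (5-1)^2=16, (7-8)^2=1, (1-9)^2=64, (3-2)^2=1, (9-6)^2=9, (2-5)^2=9, (10-3)^2=49, (8-10)^2=4
sum(d^2) = 252.
Step 3: rho = 1 - 6*252 / (11*(11^2 - 1)) = 1 - 1512/1320 = -0.145455.
Step 4: Under H0, t = rho * sqrt((n-2)/(1-rho^2)) = -0.4411 ~ t(9).
Step 5: Two-sided p-value from the t-distribution with 9 df = 0.669579.
Step 6: alpha = 0.05. fail to reject H0.

rho = -0.1455, p = 0.669579, fail to reject H0 at alpha = 0.05.
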